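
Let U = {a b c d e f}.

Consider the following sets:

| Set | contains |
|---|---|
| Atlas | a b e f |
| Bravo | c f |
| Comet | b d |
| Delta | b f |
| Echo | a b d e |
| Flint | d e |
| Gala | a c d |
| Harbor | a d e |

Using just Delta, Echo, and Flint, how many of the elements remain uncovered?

1

Union of Delta, Echo, Flint = {a, b, d, e, f}.
Not covered: c — 1 element.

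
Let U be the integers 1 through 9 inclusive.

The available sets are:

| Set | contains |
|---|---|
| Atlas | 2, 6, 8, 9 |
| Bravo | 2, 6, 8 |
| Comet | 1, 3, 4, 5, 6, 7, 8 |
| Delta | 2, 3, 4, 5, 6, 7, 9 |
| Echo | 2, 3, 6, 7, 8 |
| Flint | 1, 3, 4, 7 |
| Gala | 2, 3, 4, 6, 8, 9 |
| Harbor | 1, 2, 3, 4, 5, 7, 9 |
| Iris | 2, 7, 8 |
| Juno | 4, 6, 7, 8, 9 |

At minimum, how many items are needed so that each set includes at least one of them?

2

Take H = {6, 7}. Each listed set contains at least one of these, so H is a hitting set of size 2.
The sets Atlas, Flint are pairwise disjoint, so any hitting set needs a separate item for each — at least 2. Hence 2 is optimal.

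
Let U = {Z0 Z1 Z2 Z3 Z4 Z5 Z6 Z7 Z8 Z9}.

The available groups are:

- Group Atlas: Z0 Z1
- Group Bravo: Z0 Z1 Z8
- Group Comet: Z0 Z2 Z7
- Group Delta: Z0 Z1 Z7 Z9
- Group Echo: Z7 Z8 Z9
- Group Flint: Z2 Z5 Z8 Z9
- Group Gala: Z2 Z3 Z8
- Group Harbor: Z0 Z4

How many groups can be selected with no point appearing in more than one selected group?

Flint, Harbor are pairwise disjoint (Flint={Z2,Z5,Z8,Z9}; Harbor={Z0,Z4}).
Every remaining group overlaps one of these, and no 3 of the listed groups are pairwise disjoint, so 2 is the maximum.

2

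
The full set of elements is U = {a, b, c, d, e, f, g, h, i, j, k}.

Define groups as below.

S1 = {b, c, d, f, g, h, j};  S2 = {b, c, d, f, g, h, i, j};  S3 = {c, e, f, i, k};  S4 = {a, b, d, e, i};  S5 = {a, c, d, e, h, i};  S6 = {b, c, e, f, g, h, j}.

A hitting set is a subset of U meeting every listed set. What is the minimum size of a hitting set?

2

Take T = {d, f}. Each listed group contains at least one of these, so T is a hitting set of size 2.
No single element lies in every group, so at least 2 are needed and 2 is optimal.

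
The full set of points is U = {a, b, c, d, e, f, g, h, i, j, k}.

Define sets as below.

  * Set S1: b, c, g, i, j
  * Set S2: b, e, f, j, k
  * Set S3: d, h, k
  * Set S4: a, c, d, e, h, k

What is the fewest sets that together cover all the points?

3

Take {S1, S2, S4}. Their union is {a, b, c, d, e, f, g, h, i, j, k}, which is all 11 points.
Only S4 contains a, so S4 is forced; the remaining 5 points need at least 2 more sets (each remaining set adds at most 4) — so at least 3 sets are needed, and 3 is optimal.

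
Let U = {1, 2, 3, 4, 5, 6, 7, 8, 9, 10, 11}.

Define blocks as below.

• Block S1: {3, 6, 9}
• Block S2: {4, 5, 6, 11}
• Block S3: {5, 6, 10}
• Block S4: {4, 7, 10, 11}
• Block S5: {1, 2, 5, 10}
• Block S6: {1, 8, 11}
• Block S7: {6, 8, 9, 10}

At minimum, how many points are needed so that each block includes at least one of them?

Take H = {5, 9, 11}. Each listed block contains at least one of these, so H is a hitting set of size 3.
No choice of 2 points meets every block, so 3 is the minimum.

3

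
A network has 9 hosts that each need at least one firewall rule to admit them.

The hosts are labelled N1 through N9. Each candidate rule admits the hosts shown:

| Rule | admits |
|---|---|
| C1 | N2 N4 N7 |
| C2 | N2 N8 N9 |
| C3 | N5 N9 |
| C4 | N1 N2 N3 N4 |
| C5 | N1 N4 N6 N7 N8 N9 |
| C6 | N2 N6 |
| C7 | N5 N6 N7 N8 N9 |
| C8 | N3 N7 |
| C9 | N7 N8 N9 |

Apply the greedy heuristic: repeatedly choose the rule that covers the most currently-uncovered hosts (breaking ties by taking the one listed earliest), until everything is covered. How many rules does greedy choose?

3

Greedy: pick C5 (covers 6 new) → pick C4 (covers 2 new) → pick C3 (covers 1 new). Total picks: 3.
(The true minimum cover uses only 2 rules, so greedy is not optimal here.)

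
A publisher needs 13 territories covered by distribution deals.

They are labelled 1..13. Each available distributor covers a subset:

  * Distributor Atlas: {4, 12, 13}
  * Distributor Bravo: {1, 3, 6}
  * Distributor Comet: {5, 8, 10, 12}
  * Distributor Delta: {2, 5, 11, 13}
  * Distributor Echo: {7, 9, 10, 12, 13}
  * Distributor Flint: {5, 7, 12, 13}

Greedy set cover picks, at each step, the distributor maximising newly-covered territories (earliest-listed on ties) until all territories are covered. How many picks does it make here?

Greedy: pick Echo (covers 5 new) → pick Bravo (covers 3 new) → pick Delta (covers 3 new) → pick Atlas (covers 1 new) → pick Comet (covers 1 new). Total picks: 5.

5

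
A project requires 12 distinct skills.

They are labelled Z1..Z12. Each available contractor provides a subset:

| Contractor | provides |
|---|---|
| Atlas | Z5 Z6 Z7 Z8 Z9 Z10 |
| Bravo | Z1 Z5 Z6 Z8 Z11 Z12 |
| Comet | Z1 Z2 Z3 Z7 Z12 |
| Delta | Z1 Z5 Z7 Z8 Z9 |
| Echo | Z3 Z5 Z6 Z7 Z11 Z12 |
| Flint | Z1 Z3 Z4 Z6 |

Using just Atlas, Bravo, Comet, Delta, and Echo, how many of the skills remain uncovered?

Union of Atlas, Bravo, Comet, Delta, Echo = {Z1, Z2, Z3, Z5, Z6, Z7, Z8, Z9, Z10, Z11, Z12}.
Not covered: Z4 — 1 skill.

1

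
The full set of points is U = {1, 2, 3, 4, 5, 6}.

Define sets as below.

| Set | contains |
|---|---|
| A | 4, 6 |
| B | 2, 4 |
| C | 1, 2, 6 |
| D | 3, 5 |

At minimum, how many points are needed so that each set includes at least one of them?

3

H = {1, 4, 5} meets every set (each contains at least one member of H), and |H| = 3.
No choice of 2 points meets every set, so 3 is the minimum.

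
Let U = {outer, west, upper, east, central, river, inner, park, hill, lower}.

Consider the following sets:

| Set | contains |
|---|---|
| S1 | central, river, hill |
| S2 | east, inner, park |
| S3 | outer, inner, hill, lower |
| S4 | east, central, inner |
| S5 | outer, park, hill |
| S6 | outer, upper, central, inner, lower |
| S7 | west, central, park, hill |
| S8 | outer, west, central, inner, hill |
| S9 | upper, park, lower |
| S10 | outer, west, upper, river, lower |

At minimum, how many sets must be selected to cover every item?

3

Take {S2, S7, S10}. Their union is {outer, west, upper, east, central, river, inner, park, hill, lower}, which is all 10 items.
No 2 of the 10 sets cover everything (all 45 combinations miss at least one item), so 3 is optimal.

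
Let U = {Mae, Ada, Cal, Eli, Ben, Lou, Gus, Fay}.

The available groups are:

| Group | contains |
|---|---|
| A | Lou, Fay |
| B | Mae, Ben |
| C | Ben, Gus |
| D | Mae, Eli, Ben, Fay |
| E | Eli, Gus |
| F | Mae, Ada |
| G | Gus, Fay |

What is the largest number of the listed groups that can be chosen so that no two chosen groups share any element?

A, C, F are pairwise disjoint (A={Lou,Fay}; C={Ben,Gus}; F={Mae,Ada}).
Every remaining group overlaps one of these, and no 4 of the listed groups are pairwise disjoint, so 3 is the maximum.

3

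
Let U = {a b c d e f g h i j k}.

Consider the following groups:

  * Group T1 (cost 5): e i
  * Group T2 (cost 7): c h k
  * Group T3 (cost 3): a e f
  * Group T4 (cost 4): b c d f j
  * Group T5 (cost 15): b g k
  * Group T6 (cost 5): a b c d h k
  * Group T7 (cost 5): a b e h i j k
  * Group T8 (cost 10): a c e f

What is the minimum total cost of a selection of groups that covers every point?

24

T4, T5, T7 together cover every point (T4 ∪ T5 ∪ T7 = {a, b, c, d, e, f, g, h, i, j, k}); total cost 4 + 15 + 5 = 24.
No covering selection has total cost below 24.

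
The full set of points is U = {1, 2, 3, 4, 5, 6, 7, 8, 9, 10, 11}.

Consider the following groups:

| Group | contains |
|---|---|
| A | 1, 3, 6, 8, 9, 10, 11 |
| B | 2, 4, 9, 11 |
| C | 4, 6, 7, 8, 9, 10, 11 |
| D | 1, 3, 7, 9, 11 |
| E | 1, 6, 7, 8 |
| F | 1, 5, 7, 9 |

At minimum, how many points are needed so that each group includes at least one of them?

2

The 2 points {1, 4} hit every group.
The groups B, E are pairwise disjoint, so any hitting set needs a separate point for each — at least 2. Hence 2 is optimal.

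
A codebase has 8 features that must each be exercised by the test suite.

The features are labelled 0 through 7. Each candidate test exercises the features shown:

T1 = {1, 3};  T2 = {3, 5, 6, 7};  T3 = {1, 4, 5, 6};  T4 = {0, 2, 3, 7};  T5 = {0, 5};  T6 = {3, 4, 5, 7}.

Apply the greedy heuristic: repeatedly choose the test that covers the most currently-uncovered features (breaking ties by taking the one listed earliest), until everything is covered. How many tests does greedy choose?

3

Greedy: pick T2 (covers 4 new) → pick T3 (covers 2 new) → pick T4 (covers 2 new). Total picks: 3.
(The true minimum cover uses only 2 tests, so greedy is not optimal here.)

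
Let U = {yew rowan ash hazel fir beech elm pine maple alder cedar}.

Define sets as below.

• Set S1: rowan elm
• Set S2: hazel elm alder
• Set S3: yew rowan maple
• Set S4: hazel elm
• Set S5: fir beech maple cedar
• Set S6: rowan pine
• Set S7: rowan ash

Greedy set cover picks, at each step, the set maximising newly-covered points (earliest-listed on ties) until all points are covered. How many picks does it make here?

5

Greedy: pick S5 (covers 4 new) → pick S2 (covers 3 new) → pick S3 (covers 2 new) → pick S6 (covers 1 new) → pick S7 (covers 1 new). Total picks: 5.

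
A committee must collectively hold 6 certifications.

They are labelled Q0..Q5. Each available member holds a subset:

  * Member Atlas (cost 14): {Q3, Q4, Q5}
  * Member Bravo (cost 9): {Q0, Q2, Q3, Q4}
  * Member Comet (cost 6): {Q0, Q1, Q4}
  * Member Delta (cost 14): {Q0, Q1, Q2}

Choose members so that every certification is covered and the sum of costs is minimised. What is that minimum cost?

Atlas, Delta together cover every certification (Atlas ∪ Delta = {Q0, Q1, Q2, Q3, Q4, Q5}); total cost 14 + 14 = 28.
The greedy pick Comet, Bravo, Atlas costs 29; no covering selection beats 28.

28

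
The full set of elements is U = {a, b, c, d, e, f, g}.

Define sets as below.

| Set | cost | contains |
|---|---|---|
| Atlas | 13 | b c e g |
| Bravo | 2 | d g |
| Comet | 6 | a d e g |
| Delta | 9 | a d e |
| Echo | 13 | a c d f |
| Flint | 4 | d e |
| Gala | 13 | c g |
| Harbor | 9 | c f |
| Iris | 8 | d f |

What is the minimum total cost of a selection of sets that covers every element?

Atlas, Echo together cover every element (Atlas ∪ Echo = {a, b, c, d, e, f, g}); total cost 13 + 13 = 26.
The greedy pick Bravo, Comet, Harbor, Atlas costs 30; no covering selection beats 26.

26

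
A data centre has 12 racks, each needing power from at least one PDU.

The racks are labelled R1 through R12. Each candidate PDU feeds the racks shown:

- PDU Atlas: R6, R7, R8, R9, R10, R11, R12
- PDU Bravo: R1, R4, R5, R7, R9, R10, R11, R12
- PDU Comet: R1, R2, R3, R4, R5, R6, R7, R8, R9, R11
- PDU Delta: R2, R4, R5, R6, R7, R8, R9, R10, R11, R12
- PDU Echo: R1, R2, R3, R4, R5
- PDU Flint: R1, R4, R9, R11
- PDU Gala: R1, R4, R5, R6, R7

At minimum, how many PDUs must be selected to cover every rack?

2

Atlas and Echo together: Atlas ∪ Echo = {R1, R2, R3, R4, R5, R6, R7, R8, R9, R10, R11, R12} — every rack is covered.
No single PDU has all 12 racks (the largest, Comet, has 10), so 2 is optimal.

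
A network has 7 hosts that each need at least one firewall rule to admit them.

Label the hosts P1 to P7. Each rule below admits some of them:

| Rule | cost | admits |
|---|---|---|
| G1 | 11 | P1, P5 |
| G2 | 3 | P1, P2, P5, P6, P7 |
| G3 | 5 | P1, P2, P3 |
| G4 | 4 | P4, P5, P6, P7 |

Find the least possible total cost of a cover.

9

G3, G4 together cover every host (G3 ∪ G4 = {P1, P2, P3, P4, P5, P6, P7}); total cost 5 + 4 = 9.
The greedy pick G2, G4, G3 costs 12; no covering selection beats 9.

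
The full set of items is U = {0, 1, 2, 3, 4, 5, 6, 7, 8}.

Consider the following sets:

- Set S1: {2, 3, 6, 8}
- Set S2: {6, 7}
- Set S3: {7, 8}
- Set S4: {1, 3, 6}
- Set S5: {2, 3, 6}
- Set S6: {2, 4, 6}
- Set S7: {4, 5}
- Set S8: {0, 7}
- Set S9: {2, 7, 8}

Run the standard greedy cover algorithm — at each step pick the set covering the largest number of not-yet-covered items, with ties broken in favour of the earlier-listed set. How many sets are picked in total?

4

Greedy: pick S1 (covers 4 new) → pick S7 (covers 2 new) → pick S8 (covers 2 new) → pick S4 (covers 1 new). Total picks: 4.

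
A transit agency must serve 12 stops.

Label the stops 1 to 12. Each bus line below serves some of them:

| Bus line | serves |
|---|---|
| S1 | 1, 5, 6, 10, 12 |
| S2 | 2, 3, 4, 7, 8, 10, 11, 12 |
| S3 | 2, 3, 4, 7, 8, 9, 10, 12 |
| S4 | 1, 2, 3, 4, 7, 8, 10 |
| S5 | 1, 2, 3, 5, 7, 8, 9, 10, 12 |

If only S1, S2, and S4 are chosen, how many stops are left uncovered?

1

Union of S1, S2, S4 = {1, 2, 3, 4, 5, 6, 7, 8, 10, 11, 12}.
Not covered: 9 — 1 stop.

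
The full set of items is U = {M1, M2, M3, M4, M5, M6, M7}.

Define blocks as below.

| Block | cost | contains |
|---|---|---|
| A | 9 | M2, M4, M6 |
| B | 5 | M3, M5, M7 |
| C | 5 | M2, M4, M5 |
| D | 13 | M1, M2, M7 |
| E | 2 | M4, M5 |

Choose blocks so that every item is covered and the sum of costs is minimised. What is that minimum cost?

27

A, B, D together cover every item (A ∪ B ∪ D = {M1, M2, M3, M4, M5, M6, M7}); total cost 9 + 5 + 13 = 27.
The greedy pick E, B, A, D costs 29; no covering selection beats 27.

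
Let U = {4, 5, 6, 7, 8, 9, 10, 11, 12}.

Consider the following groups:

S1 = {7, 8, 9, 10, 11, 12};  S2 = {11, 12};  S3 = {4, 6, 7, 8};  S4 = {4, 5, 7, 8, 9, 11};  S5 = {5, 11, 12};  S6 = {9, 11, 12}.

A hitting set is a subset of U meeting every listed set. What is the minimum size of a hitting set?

The 2 items {7, 12} hit every group.
The groups S2, S3 are pairwise disjoint, so any hitting set needs a separate item for each — at least 2. Hence 2 is optimal.

2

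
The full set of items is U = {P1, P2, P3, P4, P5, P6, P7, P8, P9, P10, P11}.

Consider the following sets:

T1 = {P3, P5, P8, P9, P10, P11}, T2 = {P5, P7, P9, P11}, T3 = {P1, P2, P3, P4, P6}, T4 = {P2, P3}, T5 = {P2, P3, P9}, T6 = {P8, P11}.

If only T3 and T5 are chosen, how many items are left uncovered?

Union of T3, T5 = {P1, P2, P3, P4, P6, P9}.
Not covered: P5, P7, P8, P10, P11 — 5 items.

5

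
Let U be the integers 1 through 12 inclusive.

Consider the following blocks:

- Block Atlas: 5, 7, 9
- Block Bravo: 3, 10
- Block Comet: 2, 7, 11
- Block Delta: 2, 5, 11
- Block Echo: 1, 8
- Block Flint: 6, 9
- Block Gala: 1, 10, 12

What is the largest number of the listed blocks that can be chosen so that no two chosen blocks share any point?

4

Bravo, Delta, Echo, Flint are pairwise disjoint (Bravo={3,10}; Delta={2,5,11}; Echo={1,8}; Flint={6,9}).
Every remaining block overlaps one of these, and no 5 of the listed blocks are pairwise disjoint, so 4 is the maximum.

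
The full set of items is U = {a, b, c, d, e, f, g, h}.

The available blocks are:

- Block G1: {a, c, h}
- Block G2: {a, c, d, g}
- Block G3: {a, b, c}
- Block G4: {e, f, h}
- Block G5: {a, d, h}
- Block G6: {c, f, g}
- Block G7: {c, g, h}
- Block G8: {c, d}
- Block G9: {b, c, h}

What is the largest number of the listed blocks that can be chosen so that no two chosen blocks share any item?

2

G2, G4 are pairwise disjoint (G2={a,c,d,g}; G4={e,f,h}).
Every remaining block overlaps one of these, and no 3 of the listed blocks are pairwise disjoint, so 2 is the maximum.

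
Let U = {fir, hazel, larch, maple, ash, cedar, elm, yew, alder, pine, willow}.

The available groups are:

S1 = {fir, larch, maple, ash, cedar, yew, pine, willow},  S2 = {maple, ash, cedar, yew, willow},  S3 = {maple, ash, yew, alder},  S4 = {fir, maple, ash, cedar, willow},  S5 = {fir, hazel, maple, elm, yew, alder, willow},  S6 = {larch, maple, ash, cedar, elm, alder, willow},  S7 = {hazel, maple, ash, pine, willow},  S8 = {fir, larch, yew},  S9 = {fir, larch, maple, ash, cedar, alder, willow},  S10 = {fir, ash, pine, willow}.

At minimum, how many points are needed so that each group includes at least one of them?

H = {yew, willow} meets every group (each contains at least one member of H), and |H| = 2.
The groups S7, S8 are pairwise disjoint, so any hitting set needs a separate point for each — at least 2. Hence 2 is optimal.

2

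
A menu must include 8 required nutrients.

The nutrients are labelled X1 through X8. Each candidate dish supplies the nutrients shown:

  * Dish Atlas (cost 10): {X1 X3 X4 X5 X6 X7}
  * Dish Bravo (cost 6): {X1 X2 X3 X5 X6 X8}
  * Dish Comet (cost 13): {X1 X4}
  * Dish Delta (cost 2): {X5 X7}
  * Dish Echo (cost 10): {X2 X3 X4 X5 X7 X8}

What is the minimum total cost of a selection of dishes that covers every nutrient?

Atlas, Bravo together cover every nutrient (Atlas ∪ Bravo = {X1, X2, X3, X4, X5, X6, X7, X8}); total cost 10 + 6 = 16.
The greedy pick Bravo, Delta, Atlas costs 18; no covering selection beats 16.

16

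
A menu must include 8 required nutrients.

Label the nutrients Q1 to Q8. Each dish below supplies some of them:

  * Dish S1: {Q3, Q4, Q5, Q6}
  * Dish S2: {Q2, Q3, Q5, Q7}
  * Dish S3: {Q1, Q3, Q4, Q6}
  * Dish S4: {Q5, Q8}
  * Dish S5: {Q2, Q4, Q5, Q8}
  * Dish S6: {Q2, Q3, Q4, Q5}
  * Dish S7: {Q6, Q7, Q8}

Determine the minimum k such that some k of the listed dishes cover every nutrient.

3

Take {S2, S3, S5}. Their union is {Q1, Q2, Q3, Q4, Q5, Q6, Q7, Q8}, which is all 8 nutrients.
Only S3 contains Q1, so S3 is forced; the remaining 4 nutrients need at least 2 more dishes (each remaining dish adds at most 3) — so at least 3 dishes are needed, and 3 is optimal.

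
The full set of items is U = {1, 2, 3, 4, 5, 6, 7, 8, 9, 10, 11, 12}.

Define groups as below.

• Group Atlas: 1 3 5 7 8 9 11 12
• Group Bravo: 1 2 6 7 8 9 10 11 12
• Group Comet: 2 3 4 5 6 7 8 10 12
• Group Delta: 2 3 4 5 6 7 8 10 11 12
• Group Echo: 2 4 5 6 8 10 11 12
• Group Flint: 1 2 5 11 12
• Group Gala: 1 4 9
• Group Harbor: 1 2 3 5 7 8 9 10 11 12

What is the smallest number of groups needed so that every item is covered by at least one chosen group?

Take {Comet, Harbor}. Their union is {1, 2, 3, 4, 5, 6, 7, 8, 9, 10, 11, 12}, which is all 12 items.
No single group has all 12 items (the largest, Delta, has 10), so 2 is optimal.

2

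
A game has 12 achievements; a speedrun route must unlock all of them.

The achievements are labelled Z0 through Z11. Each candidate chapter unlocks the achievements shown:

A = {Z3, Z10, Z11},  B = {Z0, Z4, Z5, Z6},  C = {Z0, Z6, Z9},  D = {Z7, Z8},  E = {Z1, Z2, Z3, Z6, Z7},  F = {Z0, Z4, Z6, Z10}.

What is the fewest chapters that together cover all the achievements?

5

Take {A, B, C, D, E}. Their union is {Z0, Z1, Z2, Z3, Z4, Z5, Z6, Z7, Z8, Z9, Z10, Z11}, which is all 12 achievements.
No 4 of the 6 chapters cover everything (all 15 combinations miss at least one achievement), so 5 is optimal.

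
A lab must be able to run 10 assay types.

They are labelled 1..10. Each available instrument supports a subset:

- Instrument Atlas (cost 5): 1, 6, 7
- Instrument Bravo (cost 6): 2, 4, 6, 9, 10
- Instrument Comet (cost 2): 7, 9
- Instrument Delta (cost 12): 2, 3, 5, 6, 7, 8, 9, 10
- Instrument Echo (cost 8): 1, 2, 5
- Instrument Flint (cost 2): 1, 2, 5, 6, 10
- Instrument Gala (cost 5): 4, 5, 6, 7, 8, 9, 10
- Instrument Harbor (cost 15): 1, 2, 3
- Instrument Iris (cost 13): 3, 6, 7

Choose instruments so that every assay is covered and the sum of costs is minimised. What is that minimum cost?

19

Delta, Flint, Gala together cover every assay (Delta ∪ Flint ∪ Gala = {1, 2, 3, 4, 5, 6, 7, 8, 9, 10}); total cost 12 + 2 + 5 = 19.
The greedy pick Flint, Comet, Gala, Delta costs 21; no covering selection beats 19.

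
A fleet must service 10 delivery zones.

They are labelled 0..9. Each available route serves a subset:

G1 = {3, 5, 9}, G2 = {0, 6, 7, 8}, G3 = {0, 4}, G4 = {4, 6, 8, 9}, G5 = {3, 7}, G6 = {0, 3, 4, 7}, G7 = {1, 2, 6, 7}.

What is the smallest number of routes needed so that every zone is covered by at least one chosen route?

4

Take {G1, G2, G4, G7}. Their union is {0, 1, 2, 3, 4, 5, 6, 7, 8, 9}, which is all 10 zones.
No 3 of the 7 routes cover everything (all 35 combinations miss at least one zone), so 4 is optimal.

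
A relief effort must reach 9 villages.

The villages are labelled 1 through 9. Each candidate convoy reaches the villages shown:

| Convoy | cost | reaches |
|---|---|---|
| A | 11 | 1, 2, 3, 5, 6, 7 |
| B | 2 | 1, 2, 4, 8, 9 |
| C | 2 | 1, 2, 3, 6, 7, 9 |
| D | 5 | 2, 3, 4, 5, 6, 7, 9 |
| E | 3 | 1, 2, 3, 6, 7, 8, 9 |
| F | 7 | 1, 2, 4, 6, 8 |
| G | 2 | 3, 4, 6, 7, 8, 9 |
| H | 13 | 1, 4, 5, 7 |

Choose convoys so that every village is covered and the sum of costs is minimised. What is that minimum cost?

7

B, D together cover every village (B ∪ D = {1, 2, 3, 4, 5, 6, 7, 8, 9}); total cost 2 + 5 = 7.
The greedy pick C, B, D costs 9; no covering selection beats 7.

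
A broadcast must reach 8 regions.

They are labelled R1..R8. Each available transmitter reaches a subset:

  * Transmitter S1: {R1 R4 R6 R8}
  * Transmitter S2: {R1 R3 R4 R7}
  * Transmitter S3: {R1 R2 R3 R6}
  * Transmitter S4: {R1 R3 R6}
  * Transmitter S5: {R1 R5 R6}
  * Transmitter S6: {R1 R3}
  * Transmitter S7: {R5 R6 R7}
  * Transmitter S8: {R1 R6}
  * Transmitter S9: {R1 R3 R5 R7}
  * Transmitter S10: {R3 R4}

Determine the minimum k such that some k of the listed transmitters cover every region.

Take {S1, S3, S7}. Their union is {R1, R2, R3, R4, R5, R6, R7, R8}, which is all 8 regions.
Only S3 contains R2, so S3 is forced; the remaining 4 regions need at least 2 more transmitters (each remaining transmitter adds at most 2) — so at least 3 transmitters are needed, and 3 is optimal.

3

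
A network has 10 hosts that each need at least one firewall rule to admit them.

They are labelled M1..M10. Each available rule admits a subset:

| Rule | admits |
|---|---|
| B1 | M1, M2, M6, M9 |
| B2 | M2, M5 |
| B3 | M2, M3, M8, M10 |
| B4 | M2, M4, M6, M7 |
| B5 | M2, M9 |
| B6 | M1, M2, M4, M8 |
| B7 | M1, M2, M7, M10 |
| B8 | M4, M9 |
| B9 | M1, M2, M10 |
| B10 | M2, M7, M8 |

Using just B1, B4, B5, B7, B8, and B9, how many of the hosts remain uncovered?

Union of B1, B4, B5, B7, B8, B9 = {M1, M2, M4, M6, M7, M9, M10}.
Not covered: M3, M5, M8 — 3 hosts.

3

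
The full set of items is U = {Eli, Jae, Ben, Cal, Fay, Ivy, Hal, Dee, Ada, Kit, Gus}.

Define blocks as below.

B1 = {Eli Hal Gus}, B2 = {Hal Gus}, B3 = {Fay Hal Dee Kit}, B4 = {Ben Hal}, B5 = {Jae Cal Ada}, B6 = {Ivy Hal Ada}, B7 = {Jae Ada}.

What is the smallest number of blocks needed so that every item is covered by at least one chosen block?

5

B1 and B3 and B4 and B5 and B6 together: B1 ∪ B3 ∪ B4 ∪ B5 ∪ B6 = {Eli, Jae, Ben, Cal, Fay, Ivy, Hal, Dee, Ada, Kit, Gus} — every item is covered.
No 4 of the 7 blocks cover everything (all 35 combinations miss at least one item), so 5 is optimal.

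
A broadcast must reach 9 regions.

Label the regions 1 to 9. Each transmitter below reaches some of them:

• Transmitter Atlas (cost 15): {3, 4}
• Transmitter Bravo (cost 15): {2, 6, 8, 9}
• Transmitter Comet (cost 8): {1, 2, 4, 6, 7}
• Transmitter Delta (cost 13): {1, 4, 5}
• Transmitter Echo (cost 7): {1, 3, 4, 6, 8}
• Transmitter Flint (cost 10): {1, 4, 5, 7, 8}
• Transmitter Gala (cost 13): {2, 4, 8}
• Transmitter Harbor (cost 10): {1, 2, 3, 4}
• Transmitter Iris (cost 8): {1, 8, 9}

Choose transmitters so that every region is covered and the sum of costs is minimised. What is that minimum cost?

32

Bravo, Echo, Flint together cover every region (Bravo ∪ Echo ∪ Flint = {1, 2, 3, 4, 5, 6, 7, 8, 9}); total cost 15 + 7 + 10 = 32.
The greedy pick Echo, Comet, Iris, Flint costs 33; no covering selection beats 32.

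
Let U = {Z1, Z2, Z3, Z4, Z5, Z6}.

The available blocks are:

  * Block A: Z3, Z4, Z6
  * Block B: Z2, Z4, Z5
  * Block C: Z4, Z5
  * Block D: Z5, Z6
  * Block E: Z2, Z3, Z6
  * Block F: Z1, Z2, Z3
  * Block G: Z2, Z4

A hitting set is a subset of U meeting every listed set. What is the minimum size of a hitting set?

Take H = {Z2, Z4, Z5}. Each listed block contains at least one of these, so H is a hitting set of size 3.
No choice of 2 points meets every block, so 3 is the minimum.

3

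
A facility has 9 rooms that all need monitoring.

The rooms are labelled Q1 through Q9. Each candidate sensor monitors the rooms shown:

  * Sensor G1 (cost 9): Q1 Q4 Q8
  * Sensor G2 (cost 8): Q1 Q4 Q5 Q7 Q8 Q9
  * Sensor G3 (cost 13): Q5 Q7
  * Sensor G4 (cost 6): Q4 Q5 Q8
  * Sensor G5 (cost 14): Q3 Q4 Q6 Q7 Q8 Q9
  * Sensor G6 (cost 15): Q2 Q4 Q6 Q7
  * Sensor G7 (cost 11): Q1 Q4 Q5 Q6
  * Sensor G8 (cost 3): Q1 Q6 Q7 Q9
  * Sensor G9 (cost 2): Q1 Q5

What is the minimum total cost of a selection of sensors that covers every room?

G5, G6, G9 together cover every room (G5 ∪ G6 ∪ G9 = {Q1, Q2, Q3, Q4, Q5, Q6, Q7, Q8, Q9}); total cost 14 + 15 + 2 = 31.
The greedy pick G8, G4, G5, G6 costs 38; no covering selection beats 31.

31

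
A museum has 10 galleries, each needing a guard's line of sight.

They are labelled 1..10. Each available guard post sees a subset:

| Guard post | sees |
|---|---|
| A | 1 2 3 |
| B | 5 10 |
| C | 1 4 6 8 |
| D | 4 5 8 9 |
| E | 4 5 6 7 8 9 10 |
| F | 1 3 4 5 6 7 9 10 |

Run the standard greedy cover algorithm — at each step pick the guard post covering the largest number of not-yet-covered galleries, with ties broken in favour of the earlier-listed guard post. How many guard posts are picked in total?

3

Greedy: pick F (covers 8 new) → pick A (covers 1 new) → pick C (covers 1 new). Total picks: 3.
(The true minimum cover uses only 2 guard posts, so greedy is not optimal here.)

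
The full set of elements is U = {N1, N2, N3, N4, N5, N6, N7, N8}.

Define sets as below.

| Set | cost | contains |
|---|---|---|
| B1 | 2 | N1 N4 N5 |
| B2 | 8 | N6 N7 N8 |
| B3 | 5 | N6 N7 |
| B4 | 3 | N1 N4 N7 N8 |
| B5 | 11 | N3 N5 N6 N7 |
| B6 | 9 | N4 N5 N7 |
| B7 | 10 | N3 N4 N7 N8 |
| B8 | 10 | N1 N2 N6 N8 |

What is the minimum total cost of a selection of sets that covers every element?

B1, B7, B8 together cover every element (B1 ∪ B7 ∪ B8 = {N1, N2, N3, N4, N5, N6, N7, N8}); total cost 2 + 10 + 10 = 22.
The greedy pick B1, B4, B3, B7, B8 costs 30; no covering selection beats 22.

22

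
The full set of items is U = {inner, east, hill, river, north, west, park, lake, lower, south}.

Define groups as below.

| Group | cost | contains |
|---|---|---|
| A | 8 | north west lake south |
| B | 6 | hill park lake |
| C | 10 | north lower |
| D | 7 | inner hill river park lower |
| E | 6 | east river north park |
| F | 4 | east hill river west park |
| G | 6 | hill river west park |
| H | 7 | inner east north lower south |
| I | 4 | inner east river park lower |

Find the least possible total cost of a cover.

16

A, F, I together cover every item (A ∪ F ∪ I = {inner, east, hill, river, north, west, park, lake, lower, south}); total cost 8 + 4 + 4 = 16.
The greedy pick F, H, B costs 17; no covering selection beats 16.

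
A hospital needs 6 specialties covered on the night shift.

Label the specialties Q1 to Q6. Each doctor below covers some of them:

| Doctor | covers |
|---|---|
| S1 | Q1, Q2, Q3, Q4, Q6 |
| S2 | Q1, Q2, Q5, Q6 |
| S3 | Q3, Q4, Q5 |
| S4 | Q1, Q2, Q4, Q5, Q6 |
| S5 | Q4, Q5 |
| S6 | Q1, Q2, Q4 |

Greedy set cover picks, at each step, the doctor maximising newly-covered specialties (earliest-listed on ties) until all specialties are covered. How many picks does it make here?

2

Greedy: pick S1 (covers 5 new) → pick S2 (covers 1 new). Total picks: 2.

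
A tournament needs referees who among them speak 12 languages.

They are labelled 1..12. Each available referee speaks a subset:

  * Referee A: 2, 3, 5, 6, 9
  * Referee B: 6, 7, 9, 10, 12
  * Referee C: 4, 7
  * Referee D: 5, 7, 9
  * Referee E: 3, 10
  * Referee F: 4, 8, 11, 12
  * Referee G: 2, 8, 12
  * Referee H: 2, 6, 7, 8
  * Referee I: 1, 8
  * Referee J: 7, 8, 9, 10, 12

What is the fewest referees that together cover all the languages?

4

Take {A, B, F, I}. Their union is {1, 2, 3, 4, 5, 6, 7, 8, 9, 10, 11, 12}, which is all 12 languages.
No 3 of the 10 referees cover everything (all 120 combinations miss at least one language), so 4 is optimal.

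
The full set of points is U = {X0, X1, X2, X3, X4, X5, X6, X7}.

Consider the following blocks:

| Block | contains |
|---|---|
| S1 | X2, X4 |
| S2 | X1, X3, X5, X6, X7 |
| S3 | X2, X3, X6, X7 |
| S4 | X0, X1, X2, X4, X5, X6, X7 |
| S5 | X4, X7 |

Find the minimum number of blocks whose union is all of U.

S2 and S4 together: S2 ∪ S4 = {X0, X1, X2, X3, X4, X5, X6, X7} — every point is covered.
No single block has all 8 points (the largest, S4, has 7), so 2 is optimal.

2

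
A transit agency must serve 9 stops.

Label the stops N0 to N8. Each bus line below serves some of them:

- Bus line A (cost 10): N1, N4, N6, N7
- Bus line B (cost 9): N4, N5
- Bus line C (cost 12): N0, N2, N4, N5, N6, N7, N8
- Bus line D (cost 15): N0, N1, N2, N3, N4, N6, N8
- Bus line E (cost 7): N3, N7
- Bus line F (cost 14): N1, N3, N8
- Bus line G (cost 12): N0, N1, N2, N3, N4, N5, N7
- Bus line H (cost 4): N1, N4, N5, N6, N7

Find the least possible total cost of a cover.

D, H together cover every stop (D ∪ H = {N0, N1, N2, N3, N4, N5, N6, N7, N8}); total cost 15 + 4 = 19.
No covering selection has total cost below 19.

19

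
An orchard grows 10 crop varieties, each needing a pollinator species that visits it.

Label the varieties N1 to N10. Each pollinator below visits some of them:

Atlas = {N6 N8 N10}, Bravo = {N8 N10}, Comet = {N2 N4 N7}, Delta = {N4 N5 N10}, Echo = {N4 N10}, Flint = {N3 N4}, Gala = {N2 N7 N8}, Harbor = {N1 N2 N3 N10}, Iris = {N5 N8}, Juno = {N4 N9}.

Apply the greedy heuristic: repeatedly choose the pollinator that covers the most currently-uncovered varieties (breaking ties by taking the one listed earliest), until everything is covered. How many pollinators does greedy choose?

5

Greedy: pick Harbor (covers 4 new) → pick Atlas (covers 2 new) → pick Comet (covers 2 new) → pick Delta (covers 1 new) → pick Juno (covers 1 new). Total picks: 5.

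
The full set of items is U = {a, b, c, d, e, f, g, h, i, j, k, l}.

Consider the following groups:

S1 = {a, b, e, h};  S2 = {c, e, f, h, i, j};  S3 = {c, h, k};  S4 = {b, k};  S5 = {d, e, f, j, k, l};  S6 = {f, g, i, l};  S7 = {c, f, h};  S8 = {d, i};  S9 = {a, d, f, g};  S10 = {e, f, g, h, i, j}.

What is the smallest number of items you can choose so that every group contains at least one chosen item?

4

Take T = {b, c, d, g}. Each listed group contains at least one of these, so T is a hitting set of size 4.
No choice of 3 items meets every group, so 4 is the minimum.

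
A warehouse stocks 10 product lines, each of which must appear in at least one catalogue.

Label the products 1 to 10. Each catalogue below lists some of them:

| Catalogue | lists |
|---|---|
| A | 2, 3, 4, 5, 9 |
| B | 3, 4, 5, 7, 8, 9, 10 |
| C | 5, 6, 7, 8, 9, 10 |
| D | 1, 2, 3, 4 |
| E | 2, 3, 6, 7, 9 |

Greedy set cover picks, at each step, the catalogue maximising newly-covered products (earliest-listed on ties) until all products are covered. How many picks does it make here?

3

Greedy: pick B (covers 7 new) → pick D (covers 2 new) → pick C (covers 1 new). Total picks: 3.
(The true minimum cover uses only 2 catalogues, so greedy is not optimal here.)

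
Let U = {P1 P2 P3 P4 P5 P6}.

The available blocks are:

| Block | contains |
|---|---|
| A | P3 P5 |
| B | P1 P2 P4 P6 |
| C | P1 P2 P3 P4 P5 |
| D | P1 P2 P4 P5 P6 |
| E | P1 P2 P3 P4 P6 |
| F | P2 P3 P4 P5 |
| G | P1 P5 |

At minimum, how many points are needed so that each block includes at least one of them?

2

Take H = {P1, P5}. Each listed block contains at least one of these, so H is a hitting set of size 2.
The blocks A, B are pairwise disjoint, so any hitting set needs a separate point for each — at least 2. Hence 2 is optimal.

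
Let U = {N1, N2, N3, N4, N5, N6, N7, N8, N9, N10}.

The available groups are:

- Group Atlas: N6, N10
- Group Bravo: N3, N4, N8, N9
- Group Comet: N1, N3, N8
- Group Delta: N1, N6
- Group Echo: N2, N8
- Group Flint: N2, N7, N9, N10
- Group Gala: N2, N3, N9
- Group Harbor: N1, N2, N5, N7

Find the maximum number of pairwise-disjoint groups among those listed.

3

Atlas, Bravo, Harbor are pairwise disjoint (Atlas={N6,N10}; Bravo={N3,N4,N8,N9}; Harbor={N1,N2,N5,N7}).
Every remaining group overlaps one of these, and no 4 of the listed groups are pairwise disjoint, so 3 is the maximum.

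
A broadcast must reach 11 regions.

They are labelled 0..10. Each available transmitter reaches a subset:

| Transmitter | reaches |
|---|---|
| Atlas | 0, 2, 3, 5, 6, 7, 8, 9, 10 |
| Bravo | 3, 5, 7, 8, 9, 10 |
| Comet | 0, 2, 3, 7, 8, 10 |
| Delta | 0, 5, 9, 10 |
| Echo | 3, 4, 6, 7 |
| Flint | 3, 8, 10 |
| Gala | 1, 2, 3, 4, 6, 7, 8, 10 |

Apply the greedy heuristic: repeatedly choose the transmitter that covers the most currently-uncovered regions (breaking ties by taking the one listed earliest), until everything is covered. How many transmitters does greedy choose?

2

Greedy: pick Atlas (covers 9 new) → pick Gala (covers 2 new). Total picks: 2.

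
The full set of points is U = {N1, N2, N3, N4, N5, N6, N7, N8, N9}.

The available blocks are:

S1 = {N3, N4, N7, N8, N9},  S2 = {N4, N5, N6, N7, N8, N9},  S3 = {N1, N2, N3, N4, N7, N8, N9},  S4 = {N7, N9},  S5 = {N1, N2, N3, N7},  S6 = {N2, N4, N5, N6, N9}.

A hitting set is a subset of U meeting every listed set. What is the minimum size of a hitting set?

2

The 2 points {N4, N7} hit every block.
No single point lies in every block, so at least 2 are needed and 2 is optimal.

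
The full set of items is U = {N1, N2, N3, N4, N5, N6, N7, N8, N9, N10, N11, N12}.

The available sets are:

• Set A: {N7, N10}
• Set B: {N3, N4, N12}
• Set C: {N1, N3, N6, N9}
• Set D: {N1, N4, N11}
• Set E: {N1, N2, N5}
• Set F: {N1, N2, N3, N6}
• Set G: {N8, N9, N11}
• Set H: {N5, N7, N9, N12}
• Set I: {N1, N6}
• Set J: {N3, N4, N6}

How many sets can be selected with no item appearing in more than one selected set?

4

A, E, G, J are pairwise disjoint (A={N7,N10}; E={N1,N2,N5}; G={N8,N9,N11}; J={N3,N4,N6}).
Every remaining set overlaps one of these, and no 5 of the listed sets are pairwise disjoint, so 4 is the maximum.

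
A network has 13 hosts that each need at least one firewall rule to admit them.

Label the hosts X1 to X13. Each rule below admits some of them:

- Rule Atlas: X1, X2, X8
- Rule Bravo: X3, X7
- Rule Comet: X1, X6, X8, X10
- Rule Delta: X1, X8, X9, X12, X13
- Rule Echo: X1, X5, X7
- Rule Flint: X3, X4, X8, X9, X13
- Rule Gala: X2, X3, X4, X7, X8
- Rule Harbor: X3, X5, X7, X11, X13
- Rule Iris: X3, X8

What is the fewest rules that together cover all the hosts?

Comet and Delta and Gala and Harbor together: Comet ∪ Delta ∪ Gala ∪ Harbor = {X1, X2, X3, X4, X5, X6, X7, X8, X9, X10, X11, X12, X13} — every host is covered.
No 3 of the 9 rules cover everything (all 84 combinations miss at least one host), so 4 is optimal.

4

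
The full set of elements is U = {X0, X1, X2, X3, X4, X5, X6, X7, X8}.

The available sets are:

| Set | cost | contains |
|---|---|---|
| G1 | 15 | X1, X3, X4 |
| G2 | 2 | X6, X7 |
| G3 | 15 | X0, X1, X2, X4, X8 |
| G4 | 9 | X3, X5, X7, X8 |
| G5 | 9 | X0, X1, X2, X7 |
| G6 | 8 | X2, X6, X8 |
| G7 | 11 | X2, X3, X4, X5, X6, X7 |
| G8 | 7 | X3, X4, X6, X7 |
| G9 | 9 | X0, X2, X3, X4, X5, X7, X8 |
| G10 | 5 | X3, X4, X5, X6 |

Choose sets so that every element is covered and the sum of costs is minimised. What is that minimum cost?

20

G2, G5, G9 together cover every element (G2 ∪ G5 ∪ G9 = {X0, X1, X2, X3, X4, X5, X6, X7, X8}); total cost 2 + 9 + 9 = 20.
No covering selection has total cost below 20.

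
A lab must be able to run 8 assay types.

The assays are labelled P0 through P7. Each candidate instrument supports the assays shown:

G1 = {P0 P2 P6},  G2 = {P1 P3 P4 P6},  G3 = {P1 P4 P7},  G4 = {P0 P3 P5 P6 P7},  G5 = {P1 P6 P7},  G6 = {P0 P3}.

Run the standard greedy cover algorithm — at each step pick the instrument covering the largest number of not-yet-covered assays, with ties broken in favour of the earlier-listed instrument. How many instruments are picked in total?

3

Greedy: pick G4 (covers 5 new) → pick G2 (covers 2 new) → pick G1 (covers 1 new). Total picks: 3.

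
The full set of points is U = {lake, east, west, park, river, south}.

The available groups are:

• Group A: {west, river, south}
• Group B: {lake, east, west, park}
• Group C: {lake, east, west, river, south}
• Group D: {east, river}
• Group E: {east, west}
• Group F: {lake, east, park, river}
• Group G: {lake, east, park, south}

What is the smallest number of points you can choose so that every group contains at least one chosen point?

H = {east, river} meets every group (each contains at least one member of H), and |H| = 2.
No single point lies in every group, so at least 2 are needed and 2 is optimal.

2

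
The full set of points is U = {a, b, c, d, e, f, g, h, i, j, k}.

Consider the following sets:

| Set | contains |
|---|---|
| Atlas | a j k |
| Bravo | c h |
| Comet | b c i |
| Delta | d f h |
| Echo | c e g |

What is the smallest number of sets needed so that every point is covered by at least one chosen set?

Atlas and Comet and Delta and Echo together: Atlas ∪ Comet ∪ Delta ∪ Echo = {a, b, c, d, e, f, g, h, i, j, k} — every point is covered.
Each set has at most 3 points, and 3·3 = 9 < 11 — so at least 4 sets are needed, and 4 is optimal.

4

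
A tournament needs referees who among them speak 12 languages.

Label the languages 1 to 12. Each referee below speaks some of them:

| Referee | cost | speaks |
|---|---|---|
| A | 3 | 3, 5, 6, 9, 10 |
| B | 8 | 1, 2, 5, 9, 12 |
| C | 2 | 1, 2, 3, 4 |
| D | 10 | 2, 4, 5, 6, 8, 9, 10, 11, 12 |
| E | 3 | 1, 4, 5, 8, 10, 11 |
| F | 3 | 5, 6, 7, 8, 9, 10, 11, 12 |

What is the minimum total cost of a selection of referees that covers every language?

5

C, F together cover every language (C ∪ F = {1, 2, 3, 4, 5, 6, 7, 8, 9, 10, 11, 12}); total cost 2 + 3 = 5.
No covering selection has total cost below 5.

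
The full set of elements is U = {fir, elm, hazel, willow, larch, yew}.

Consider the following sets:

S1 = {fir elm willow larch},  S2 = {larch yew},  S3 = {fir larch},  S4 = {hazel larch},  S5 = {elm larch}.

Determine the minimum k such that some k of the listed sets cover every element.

3

S1 and S2 and S4 together: S1 ∪ S2 ∪ S4 = {fir, elm, hazel, willow, larch, yew} — every element is covered.
Only S4 contains hazel, so S4 is forced; the remaining 4 elements need at least 2 more sets (each remaining set adds at most 3) — so at least 3 sets are needed, and 3 is optimal.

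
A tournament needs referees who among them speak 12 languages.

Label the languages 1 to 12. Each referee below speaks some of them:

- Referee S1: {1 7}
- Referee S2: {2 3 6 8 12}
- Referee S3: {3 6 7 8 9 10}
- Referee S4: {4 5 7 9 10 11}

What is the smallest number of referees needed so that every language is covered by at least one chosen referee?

S1 and S2 and S4 together: S1 ∪ S2 ∪ S4 = {1, 2, 3, 4, 5, 6, 7, 8, 9, 10, 11, 12} — every language is covered.
Only S1 contains 1, so S1 is forced; the remaining 10 languages need at least 2 more referees (each remaining referee adds at most 5) — so at least 3 referees are needed, and 3 is optimal.

3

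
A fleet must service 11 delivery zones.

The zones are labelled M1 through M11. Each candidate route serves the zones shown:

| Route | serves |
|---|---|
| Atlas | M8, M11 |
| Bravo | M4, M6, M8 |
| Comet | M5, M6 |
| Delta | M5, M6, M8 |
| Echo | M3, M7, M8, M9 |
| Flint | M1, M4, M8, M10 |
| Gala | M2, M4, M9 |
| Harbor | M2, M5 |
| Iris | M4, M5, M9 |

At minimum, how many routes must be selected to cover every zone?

5

Take {Atlas, Bravo, Echo, Flint, Harbor}. Their union is {M1, M2, M3, M4, M5, M6, M7, M8, M9, M10, M11}, which is all 11 zones.
No 4 of the 9 routes cover everything (all 126 combinations miss at least one zone), so 5 is optimal.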